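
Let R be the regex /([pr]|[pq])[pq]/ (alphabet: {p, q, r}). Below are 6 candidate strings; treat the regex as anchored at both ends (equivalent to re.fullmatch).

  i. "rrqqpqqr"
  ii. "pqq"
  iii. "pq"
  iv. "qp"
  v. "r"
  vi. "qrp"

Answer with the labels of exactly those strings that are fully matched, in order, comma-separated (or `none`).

i. "rrqqpqqr" → no match
ii. "pqq" → no match
iii. "pq" → match
iv. "qp" → match
v. "r" → no match
vi. "qrp" → no match

iii, iv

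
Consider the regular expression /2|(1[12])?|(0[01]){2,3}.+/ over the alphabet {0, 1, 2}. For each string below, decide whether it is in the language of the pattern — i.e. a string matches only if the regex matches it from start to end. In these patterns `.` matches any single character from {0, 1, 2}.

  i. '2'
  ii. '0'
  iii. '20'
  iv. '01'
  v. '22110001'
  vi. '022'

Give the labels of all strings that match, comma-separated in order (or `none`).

i

i → match
ii → no match
iii → no match
iv → no match
v → no match
vi → no match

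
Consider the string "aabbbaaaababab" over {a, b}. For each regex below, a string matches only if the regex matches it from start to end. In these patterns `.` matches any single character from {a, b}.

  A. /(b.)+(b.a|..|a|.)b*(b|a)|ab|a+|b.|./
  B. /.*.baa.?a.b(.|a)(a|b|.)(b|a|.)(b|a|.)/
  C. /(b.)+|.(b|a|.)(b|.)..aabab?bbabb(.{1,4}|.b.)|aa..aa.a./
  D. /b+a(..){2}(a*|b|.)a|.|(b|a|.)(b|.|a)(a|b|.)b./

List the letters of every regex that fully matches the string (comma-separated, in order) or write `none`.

A → no match
B → match
C → no match
D → no match

B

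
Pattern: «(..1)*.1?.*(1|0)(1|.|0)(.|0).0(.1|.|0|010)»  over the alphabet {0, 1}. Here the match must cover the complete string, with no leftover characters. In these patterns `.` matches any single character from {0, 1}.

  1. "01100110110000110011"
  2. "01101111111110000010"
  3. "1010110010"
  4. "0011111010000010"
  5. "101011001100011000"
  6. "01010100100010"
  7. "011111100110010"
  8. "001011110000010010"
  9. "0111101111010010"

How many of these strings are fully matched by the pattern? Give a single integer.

1 → match
2 → match
3 → match
4 → match
5 → match
6 → match
7 → match
8 → match
9 → match
Total matched: 9

9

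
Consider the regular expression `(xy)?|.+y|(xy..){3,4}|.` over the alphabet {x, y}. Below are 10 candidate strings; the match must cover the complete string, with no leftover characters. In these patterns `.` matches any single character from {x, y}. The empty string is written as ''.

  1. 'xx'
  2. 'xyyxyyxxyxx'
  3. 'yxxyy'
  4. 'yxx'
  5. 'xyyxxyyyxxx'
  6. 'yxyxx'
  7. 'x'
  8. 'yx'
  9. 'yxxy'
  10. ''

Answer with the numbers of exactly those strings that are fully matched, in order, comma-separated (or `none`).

1 → no match
2 → no match
3 → match
4 → no match
5 → no match
6 → no match
7 → match
8 → no match
9 → match
10 → match

3, 7, 9, 10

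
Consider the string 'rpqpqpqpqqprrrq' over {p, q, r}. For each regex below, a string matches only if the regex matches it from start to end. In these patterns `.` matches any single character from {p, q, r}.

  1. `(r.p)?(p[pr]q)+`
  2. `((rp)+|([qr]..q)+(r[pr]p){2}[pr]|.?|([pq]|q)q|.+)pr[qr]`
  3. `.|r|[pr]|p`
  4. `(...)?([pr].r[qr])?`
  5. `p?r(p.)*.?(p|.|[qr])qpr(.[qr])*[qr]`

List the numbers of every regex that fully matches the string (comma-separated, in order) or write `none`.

1 → no match
2 → no match
3 → no match
4 → no match
5 → match

5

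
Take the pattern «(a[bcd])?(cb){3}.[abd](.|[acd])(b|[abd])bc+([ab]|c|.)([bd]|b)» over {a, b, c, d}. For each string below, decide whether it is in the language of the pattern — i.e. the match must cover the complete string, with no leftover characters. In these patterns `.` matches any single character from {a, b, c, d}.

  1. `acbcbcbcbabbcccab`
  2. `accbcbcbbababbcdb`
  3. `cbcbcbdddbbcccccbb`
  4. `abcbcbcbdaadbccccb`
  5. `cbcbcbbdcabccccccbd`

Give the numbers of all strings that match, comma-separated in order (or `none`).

1 → no match
2 → no match
3 → match
4 → match
5 → match

3, 4, 5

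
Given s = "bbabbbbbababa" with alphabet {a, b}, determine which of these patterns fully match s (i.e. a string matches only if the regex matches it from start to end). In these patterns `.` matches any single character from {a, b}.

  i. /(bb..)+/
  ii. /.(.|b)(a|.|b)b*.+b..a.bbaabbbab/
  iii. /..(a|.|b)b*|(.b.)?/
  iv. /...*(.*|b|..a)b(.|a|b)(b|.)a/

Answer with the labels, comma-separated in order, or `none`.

i → no match
ii → no match — must end with "bbaabbbab"
iii → no match
iv → match

iv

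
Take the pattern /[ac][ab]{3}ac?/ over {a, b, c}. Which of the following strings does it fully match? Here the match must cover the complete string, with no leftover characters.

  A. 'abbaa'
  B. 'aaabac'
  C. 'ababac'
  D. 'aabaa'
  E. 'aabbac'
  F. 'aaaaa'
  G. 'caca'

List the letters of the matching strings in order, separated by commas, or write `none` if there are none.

A, B, C, D, E, F

A → match
B → match
C → match
D → match
E → match
F → match
G → no match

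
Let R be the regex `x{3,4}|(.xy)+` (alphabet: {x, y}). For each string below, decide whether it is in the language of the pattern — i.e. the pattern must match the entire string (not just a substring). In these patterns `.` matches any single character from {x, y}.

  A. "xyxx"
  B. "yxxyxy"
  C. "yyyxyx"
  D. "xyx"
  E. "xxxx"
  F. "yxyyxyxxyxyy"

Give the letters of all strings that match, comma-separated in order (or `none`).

E

A → no match
B → no match
C → no match
D → no match
E → match
F → no match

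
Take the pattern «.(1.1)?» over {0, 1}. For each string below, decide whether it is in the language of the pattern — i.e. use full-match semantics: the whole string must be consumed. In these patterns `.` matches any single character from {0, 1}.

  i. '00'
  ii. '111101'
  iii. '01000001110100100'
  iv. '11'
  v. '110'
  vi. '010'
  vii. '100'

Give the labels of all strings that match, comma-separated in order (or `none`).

none

i → no match
ii → no match
iii → no match
iv → no match
v → no match
vi → no match
vii → no match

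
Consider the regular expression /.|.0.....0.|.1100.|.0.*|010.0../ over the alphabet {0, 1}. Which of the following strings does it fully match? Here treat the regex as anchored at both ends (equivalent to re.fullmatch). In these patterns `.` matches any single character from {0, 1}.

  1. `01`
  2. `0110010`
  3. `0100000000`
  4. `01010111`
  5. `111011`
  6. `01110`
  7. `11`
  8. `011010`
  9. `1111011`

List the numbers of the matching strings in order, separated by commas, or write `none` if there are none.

1 → no match
2 → no match
3 → no match
4 → no match
5 → no match
6 → no match
7 → no match
8 → no match
9 → no match

none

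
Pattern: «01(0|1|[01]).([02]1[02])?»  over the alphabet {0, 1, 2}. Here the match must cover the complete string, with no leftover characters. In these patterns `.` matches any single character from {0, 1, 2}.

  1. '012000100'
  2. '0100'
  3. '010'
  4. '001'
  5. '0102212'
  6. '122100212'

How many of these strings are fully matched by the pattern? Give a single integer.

1 → no match
2 → match
3 → no match
4 → no match — must start with '01'
5 → match
6 → no match — must start with '01'
Total matched: 2

2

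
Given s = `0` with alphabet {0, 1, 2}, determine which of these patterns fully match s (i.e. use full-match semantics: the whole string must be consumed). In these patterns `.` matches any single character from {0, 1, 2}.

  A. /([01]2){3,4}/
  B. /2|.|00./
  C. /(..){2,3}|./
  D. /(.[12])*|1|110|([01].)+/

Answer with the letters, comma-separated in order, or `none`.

A → no match — must end with `2`
B → match
C → match
D → no match

B, C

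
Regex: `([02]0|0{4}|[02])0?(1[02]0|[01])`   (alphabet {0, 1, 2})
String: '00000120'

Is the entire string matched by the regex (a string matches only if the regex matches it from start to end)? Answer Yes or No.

Yes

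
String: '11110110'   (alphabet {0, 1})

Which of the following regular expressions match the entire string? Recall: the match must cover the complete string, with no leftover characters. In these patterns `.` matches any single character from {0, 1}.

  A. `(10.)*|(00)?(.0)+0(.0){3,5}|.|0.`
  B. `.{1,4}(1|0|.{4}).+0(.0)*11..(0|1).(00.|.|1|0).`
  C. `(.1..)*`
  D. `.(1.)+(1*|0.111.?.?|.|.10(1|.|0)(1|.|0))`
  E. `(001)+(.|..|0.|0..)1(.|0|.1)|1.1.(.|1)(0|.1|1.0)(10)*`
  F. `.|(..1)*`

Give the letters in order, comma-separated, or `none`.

C, D, E

A → no match
B → no match
C → match
D → match
E → match
F → no match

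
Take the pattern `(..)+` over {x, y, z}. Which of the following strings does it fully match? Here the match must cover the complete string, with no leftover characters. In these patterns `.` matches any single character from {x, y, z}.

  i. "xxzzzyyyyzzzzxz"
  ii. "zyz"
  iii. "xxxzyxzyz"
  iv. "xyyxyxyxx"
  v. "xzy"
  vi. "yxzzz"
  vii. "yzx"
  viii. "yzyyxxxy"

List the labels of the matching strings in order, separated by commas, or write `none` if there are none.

i → no match
ii → no match
iii → no match
iv → no match
v → no match
vi → no match
vii → no match
viii → match

viii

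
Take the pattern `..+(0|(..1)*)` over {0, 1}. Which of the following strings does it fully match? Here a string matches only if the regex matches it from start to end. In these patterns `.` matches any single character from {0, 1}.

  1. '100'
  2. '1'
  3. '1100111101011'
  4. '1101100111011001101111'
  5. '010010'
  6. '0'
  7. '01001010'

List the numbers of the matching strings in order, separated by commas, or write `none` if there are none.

1. '100' → match
2. '1' → no match
3 → match
4 → match
5. '010010' → match
6. '0' → no match
7. '01001010' → match

1, 3, 4, 5, 7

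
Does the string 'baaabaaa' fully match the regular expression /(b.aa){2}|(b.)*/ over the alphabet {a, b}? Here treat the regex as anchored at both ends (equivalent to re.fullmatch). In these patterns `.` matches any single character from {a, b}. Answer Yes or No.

Yes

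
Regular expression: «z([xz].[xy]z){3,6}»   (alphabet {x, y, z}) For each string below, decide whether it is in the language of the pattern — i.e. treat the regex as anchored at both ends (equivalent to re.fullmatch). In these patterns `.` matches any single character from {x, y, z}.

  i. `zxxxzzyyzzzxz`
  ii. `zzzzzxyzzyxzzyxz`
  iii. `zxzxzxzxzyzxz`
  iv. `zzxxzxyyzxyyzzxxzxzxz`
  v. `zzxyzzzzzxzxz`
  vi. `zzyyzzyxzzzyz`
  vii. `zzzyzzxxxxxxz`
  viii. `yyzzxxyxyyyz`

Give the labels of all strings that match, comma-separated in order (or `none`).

i → match
ii → no match
iii → no match
iv → match
v → no match
vi → match
vii → no match
viii → no match — must start with `z`

i, iv, vi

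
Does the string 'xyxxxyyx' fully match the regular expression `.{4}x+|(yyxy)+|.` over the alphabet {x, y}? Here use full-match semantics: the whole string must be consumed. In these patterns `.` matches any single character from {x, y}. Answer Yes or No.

No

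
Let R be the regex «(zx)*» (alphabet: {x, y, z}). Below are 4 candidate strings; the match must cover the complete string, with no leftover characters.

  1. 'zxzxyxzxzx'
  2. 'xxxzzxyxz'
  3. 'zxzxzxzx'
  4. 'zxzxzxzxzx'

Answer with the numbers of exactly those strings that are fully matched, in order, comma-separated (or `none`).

1 → no match
2 → no match
3 → match
4 → match

3, 4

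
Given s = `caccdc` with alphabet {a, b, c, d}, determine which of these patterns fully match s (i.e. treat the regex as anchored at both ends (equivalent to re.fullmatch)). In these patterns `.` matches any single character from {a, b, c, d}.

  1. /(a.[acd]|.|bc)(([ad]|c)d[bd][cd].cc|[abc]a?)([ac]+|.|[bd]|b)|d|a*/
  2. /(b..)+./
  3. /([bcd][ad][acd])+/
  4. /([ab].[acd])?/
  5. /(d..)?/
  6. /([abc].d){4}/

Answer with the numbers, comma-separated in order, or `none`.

1 → no match
2 → no match — must start with `b`
3 → match
4 → no match
5 → no match
6 → no match — must end with `d`

3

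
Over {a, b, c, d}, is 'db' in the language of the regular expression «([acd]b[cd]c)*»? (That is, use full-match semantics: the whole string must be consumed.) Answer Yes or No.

No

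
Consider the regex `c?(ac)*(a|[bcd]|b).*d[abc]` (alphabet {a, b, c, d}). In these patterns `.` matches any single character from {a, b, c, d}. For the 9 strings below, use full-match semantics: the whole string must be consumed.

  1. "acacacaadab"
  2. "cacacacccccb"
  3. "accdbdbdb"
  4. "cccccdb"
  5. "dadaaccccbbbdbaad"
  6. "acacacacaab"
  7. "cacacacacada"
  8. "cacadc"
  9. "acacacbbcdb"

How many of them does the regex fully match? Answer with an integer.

1 → no match
2 → no match
3 → match
4 → match
5 → no match
6 → no match
7 → match
8 → match
9 → match
Total matched: 5

5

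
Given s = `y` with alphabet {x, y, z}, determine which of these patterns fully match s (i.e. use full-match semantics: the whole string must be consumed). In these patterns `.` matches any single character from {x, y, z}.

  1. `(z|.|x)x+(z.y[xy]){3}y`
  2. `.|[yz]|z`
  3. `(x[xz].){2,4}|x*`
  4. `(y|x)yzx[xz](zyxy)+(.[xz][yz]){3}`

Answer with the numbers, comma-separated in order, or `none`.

1 → no match
2 → match
3 → no match
4 → no match

2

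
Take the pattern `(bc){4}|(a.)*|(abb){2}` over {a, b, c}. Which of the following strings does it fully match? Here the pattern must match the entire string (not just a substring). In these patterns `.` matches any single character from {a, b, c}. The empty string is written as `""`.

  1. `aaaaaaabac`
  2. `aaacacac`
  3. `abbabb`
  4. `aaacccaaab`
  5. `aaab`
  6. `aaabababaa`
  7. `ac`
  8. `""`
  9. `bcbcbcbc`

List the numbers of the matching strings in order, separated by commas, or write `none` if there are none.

1, 2, 3, 5, 6, 7, 8, 9

1 → match
2 → match
3 → match
4 → no match
5 → match
6 → match
7 → match
8 → match
9 → match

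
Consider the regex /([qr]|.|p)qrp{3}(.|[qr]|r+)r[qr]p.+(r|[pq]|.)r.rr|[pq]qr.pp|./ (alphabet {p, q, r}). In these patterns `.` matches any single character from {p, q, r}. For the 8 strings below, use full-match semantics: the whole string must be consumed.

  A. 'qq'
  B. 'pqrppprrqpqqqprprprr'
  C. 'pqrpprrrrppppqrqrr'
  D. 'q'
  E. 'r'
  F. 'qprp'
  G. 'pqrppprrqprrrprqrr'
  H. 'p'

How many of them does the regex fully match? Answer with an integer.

A → no match
B → match
C → no match
D → match
E → match
F → no match
G → match
H → match
Total matched: 5

5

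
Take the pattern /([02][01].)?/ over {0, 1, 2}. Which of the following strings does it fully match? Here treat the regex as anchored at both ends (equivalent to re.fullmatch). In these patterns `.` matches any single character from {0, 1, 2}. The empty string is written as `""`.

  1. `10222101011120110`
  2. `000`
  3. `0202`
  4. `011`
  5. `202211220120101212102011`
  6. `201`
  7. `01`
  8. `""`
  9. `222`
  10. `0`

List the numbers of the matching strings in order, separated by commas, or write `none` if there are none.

2, 4, 6, 8

1 → no match
2 → match
3 → no match
4 → match
5 → no match
6 → match
7 → no match
8 → match
9 → no match
10 → no match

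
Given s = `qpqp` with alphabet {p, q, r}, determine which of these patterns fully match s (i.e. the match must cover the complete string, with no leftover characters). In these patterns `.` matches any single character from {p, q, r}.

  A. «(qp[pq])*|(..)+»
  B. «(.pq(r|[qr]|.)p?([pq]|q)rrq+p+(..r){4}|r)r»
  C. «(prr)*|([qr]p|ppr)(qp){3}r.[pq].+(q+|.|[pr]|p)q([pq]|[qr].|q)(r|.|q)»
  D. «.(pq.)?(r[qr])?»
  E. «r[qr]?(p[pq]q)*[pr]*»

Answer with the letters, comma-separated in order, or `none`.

A, D

A → match
B → no match — must end with `rr`
C → no match
D → match
E → no match — must start with `r`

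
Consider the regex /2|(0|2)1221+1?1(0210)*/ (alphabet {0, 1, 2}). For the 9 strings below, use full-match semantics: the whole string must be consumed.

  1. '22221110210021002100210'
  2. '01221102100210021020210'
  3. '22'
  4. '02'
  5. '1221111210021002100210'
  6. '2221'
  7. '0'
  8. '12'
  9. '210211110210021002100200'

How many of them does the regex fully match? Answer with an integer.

0

1 → no match
2 → no match
3 → no match
4 → no match
5 → no match
6 → no match
7 → no match
8 → no match
9 → no match
Total matched: 0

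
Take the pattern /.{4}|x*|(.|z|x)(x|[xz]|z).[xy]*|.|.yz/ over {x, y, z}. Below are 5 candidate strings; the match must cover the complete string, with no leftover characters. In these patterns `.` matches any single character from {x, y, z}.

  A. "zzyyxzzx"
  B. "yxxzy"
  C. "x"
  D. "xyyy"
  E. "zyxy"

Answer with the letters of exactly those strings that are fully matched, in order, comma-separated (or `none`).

A → no match
B → no match
C → match
D → match
E → match

C, D, E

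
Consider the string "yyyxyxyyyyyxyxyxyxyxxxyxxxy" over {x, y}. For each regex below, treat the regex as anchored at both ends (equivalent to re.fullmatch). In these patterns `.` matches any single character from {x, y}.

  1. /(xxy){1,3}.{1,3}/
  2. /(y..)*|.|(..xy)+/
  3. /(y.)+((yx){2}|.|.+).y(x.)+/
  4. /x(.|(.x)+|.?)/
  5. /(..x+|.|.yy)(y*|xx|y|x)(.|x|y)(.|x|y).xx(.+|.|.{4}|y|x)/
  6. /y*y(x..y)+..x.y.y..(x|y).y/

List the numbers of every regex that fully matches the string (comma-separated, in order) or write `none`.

3

1 → no match — must start with "xxy"
2 → no match
3 → match
4 → no match — must start with "x"
5 → no match
6 → no match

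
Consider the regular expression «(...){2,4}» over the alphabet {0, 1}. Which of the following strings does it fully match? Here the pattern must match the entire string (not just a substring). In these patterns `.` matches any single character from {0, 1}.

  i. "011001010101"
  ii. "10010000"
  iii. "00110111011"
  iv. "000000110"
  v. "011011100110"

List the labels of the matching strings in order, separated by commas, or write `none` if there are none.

i, iv, v

i → match
ii → no match
iii → no match
iv → match
v → match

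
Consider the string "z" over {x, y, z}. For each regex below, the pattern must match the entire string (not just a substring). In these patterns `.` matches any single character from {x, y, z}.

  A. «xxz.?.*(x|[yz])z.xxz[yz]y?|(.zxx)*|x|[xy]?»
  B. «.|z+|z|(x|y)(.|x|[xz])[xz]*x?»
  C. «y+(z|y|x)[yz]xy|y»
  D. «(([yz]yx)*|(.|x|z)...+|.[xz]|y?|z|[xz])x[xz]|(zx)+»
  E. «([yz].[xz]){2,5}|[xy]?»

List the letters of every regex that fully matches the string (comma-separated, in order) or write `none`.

A → no match
B → match
C → no match — must start with "y"
D → no match
E → no match

B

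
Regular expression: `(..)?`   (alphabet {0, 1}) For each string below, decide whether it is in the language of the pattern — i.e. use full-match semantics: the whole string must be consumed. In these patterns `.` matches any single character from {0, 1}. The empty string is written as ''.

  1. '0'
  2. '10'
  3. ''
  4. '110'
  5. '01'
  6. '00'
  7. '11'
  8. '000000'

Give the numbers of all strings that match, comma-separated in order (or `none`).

1 → no match
2 → match
3 → match
4 → no match
5 → match
6 → match
7 → match
8 → no match

2, 3, 5, 6, 7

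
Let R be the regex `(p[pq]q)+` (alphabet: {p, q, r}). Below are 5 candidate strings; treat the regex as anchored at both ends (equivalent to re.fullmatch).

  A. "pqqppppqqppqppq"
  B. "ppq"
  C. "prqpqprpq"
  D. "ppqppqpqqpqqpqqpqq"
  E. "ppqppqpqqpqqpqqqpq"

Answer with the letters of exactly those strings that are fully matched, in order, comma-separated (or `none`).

B, D

A → no match
B. "ppq" → match
C. "prqpqprpq" → no match
D → match
E → no match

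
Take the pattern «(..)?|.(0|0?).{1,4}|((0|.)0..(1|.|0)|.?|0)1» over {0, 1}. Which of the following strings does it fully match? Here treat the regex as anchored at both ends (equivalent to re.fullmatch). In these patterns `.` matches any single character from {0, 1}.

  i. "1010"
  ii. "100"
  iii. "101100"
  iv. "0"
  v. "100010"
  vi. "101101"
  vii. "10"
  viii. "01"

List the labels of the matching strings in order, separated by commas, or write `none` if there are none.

i. "1010" → match
ii. "100" → match
iii. "101100" → match
iv. "0" → no match
v. "100010" → match
vi. "101101" → match
vii. "10" → match
viii. "01" → match

i, ii, iii, v, vi, vii, viii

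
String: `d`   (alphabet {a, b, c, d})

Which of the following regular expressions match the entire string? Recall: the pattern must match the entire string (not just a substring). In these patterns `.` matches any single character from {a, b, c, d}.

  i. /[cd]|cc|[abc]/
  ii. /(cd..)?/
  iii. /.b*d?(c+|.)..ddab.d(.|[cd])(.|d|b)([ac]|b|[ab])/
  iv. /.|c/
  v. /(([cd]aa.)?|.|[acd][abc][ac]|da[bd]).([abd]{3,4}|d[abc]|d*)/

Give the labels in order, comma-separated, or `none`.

i → match
ii → no match
iii → no match
iv → match
v → match

i, iv, v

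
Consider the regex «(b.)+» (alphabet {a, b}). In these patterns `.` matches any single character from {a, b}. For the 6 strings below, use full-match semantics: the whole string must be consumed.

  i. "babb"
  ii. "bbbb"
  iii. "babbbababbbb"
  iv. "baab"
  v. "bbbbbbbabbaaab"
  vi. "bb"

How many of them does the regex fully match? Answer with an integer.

i → match
ii → match
iii → match
iv → no match
v → no match
vi → match
Total matched: 4

4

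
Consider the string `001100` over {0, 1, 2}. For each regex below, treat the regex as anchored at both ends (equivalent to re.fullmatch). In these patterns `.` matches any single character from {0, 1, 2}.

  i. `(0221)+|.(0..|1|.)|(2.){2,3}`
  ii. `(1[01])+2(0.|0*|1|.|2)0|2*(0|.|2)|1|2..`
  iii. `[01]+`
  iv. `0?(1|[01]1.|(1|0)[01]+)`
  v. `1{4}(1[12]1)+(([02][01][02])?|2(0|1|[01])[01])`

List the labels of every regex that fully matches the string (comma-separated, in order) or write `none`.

iii, iv

i → no match
ii → no match
iii → match
iv → match
v → no match — must start with `1`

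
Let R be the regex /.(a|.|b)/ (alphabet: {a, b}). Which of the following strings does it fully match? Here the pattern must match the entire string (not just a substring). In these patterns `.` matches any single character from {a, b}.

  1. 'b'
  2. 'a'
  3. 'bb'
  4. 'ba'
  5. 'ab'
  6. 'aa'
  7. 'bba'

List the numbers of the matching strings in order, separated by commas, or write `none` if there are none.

1 → no match
2 → no match
3 → match
4 → match
5 → match
6 → match
7 → no match

3, 4, 5, 6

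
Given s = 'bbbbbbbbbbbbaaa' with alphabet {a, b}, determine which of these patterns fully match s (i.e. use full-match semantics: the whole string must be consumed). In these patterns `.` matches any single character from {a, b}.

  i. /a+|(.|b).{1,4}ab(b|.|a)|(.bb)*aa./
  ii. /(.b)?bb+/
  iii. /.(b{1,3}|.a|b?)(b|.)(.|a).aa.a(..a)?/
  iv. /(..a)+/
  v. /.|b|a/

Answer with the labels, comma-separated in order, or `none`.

i

i → match
ii → no match — must end with 'b'
iii → no match
iv → no match
v → no match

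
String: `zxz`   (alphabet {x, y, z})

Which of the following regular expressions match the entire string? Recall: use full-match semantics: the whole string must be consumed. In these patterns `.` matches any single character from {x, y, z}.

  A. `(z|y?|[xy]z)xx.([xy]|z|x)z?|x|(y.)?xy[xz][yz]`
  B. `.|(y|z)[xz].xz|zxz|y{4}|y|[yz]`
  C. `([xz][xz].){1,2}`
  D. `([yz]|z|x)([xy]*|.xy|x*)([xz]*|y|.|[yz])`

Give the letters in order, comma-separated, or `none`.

A → no match
B → match
C → match
D → match

B, C, D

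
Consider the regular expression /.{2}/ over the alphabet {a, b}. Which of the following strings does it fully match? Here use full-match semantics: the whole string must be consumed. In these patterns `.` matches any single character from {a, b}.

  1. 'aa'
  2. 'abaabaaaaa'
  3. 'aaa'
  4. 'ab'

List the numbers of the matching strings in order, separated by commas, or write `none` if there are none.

1. 'aa' → match
2. 'abaabaaaaa' → no match
3. 'aaa' → no match
4. 'ab' → match

1, 4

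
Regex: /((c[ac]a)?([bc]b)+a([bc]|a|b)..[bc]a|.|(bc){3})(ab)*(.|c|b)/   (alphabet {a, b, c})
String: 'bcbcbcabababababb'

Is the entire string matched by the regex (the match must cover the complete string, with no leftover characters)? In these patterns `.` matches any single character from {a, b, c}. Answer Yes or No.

Yes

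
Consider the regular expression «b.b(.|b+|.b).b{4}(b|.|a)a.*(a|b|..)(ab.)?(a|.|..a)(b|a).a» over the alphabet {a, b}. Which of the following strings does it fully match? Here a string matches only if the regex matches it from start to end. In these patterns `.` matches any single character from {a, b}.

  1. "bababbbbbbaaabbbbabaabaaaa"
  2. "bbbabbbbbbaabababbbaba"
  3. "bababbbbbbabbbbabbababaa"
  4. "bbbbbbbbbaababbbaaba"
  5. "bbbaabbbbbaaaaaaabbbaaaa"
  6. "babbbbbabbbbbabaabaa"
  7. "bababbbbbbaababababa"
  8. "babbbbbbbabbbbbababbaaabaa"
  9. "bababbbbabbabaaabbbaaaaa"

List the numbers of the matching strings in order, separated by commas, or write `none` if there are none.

1 → match
2 → match
3 → match
4 → match
5 → match
6 → match
7 → match
8 → match
9 → no match

1, 2, 3, 4, 5, 6, 7, 8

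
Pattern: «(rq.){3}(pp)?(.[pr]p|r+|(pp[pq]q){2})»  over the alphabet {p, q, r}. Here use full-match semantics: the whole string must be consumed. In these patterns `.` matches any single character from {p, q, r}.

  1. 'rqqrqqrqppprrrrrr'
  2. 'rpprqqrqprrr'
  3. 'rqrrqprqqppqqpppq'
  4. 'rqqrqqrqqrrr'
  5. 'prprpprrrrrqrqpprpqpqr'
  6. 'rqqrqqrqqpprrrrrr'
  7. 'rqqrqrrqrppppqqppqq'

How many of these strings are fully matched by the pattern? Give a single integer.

1 → match
2 → no match — must start with 'rq'
3 → match
4 → match
5 → no match — must start with 'rq'
6 → match
7 → match
Total matched: 5

5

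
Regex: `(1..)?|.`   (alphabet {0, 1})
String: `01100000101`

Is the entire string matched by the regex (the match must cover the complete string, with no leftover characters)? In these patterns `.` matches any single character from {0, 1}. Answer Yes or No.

No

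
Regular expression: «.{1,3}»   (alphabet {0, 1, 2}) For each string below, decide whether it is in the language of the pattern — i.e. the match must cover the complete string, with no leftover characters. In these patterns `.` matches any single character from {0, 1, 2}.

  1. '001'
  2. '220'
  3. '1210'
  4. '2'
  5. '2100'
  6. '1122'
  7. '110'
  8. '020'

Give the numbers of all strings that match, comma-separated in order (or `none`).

1 → match
2 → match
3 → no match
4 → match
5 → no match
6 → no match
7 → match
8 → match

1, 2, 4, 7, 8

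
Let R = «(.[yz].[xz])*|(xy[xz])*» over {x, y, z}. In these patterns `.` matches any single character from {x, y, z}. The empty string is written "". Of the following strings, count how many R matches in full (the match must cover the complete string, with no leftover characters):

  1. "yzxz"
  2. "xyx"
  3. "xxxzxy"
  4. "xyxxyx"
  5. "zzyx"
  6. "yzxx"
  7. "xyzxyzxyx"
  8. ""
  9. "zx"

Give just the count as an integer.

7

1 → match
2 → match
3 → no match
4 → match
5 → match
6 → match
7 → match
8 → match
9 → no match
Total matched: 7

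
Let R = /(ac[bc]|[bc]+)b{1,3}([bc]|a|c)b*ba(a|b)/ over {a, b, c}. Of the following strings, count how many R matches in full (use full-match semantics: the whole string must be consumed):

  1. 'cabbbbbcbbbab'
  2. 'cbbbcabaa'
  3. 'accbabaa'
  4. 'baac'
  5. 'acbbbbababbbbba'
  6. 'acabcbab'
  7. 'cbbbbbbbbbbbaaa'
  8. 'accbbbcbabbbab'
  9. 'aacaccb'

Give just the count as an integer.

1

1 → no match
2 → no match
3 → match
4 → no match
5 → no match
6 → no match
7 → no match
8 → no match
9 → no match
Total matched: 1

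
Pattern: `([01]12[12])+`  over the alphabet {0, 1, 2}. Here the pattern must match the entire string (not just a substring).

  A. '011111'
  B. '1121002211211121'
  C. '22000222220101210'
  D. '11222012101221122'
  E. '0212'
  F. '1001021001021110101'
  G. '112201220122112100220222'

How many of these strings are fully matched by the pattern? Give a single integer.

0

A → no match
B → no match
C → no match
D → no match
E → no match
F → no match
G → no match
Total matched: 0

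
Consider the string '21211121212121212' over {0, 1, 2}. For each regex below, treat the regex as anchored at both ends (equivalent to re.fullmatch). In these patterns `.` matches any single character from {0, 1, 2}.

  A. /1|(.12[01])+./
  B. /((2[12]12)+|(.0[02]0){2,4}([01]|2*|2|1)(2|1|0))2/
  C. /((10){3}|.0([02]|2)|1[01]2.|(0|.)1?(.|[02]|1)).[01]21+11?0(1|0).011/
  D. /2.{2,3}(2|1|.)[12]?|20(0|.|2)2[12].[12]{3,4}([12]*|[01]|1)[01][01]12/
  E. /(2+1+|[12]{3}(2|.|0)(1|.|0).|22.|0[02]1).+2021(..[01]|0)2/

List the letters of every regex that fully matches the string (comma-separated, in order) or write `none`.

A

A → match
B → no match
C → no match — must end with '011'
D → no match
E → no match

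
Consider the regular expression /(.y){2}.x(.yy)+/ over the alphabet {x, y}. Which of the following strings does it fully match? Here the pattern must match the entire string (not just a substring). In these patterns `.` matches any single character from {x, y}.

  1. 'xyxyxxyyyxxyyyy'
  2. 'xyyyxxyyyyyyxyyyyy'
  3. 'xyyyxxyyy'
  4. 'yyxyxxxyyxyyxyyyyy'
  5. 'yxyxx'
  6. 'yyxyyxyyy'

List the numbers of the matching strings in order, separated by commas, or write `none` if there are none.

1 → no match
2 → match
3. 'xyyyxxyyy' → match
4 → match
5. 'yxyxx' → no match — must end with 'yy'
6. 'yyxyyxyyy' → match

2, 3, 4, 6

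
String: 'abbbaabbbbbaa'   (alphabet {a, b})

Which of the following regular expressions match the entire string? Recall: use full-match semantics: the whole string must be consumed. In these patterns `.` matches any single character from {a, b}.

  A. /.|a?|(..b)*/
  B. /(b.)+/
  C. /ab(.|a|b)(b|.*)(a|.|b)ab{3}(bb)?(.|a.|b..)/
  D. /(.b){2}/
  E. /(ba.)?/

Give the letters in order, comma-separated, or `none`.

A → no match
B → no match — must start with 'b'
C → match
D → no match — must end with 'b'
E → no match

C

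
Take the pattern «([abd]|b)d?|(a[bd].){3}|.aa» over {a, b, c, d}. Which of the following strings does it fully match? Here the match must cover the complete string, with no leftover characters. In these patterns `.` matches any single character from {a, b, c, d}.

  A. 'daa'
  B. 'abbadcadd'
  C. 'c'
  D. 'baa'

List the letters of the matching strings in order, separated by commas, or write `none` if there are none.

A, B, D

A → match
B → match
C → no match
D → match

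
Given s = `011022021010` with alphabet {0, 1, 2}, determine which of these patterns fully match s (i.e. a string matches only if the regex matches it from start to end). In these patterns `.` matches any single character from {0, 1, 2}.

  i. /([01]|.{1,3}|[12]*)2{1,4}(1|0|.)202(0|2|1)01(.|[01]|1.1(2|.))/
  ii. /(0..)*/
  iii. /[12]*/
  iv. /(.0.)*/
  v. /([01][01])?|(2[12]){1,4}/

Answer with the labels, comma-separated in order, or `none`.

i → no match
ii → match
iii → no match
iv → no match
v → no match

ii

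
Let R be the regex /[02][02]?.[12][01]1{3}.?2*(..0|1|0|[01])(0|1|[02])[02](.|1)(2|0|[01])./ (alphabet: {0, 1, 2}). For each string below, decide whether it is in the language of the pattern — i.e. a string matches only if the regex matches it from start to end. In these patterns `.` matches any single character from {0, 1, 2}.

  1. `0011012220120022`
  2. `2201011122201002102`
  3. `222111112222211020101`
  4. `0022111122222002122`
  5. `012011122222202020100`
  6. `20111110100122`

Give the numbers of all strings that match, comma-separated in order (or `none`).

1 → no match
2 → match
3 → match
4 → match
5 → match
6 → match

2, 3, 4, 5, 6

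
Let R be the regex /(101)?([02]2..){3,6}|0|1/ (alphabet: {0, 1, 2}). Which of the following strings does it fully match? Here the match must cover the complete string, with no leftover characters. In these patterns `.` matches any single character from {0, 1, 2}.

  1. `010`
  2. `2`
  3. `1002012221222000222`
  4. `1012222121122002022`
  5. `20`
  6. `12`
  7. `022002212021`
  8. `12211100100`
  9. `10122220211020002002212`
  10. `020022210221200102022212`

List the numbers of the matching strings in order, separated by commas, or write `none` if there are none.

1 → no match
2 → no match
3 → no match
4 → no match
5 → no match
6 → no match
7 → no match
8 → no match
9 → match
10 → no match

9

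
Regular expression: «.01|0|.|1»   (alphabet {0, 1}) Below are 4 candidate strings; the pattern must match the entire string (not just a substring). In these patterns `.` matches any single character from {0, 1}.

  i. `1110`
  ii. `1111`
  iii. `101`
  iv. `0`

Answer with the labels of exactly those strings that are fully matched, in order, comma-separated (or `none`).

iii, iv

i → no match
ii → no match
iii → match
iv → match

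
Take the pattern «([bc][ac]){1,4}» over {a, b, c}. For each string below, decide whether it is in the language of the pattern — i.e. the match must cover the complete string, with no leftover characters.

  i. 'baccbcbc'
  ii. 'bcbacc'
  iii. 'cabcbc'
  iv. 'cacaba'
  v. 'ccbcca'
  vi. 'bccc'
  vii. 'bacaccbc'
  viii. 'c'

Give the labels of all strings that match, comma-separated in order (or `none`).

i, ii, iii, iv, v, vi, vii

i → match
ii → match
iii → match
iv → match
v → match
vi → match
vii → match
viii → no match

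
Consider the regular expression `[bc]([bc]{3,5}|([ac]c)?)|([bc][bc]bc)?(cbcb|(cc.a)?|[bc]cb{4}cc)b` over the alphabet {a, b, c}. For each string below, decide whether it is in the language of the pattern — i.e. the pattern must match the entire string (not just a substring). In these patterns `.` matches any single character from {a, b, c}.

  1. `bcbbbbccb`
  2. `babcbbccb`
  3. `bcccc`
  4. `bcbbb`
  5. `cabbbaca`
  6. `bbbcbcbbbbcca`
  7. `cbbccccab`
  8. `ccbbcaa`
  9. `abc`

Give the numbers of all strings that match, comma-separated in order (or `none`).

1, 3, 4, 7

1 → match
2 → no match
3 → match
4 → match
5 → no match
6 → no match
7 → match
8 → no match
9 → no match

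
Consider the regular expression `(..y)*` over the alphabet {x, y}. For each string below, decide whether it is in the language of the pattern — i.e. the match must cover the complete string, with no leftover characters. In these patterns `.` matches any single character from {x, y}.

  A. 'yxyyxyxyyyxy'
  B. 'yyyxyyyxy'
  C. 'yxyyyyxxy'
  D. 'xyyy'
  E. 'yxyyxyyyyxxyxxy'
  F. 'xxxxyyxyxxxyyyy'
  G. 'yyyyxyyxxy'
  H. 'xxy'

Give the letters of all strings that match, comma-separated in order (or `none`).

A → match
B → match
C → match
D → no match
E → match
F → no match
G → no match
H → match

A, B, C, E, H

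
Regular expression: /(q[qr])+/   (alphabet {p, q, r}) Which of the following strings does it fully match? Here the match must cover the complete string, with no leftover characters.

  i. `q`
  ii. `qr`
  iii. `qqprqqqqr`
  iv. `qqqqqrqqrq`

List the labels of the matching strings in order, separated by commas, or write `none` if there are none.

i → no match
ii → match
iii → no match
iv → no match

ii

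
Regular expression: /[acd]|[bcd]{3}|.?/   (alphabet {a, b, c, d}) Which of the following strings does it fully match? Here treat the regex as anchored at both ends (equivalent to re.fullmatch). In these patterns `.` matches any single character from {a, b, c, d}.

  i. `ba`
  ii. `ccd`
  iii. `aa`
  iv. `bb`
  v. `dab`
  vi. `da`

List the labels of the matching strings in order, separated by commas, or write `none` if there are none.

i → no match
ii → match
iii → no match
iv → no match
v → no match
vi → no match

ii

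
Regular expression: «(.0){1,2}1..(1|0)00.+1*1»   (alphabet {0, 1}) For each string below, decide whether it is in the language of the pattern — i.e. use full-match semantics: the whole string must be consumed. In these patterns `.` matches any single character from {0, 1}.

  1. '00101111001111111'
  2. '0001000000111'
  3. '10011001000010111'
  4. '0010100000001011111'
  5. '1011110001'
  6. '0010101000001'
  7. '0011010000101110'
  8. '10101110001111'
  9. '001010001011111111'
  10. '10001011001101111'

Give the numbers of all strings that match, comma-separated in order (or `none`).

1 → match
2 → no match
3 → no match
4 → match
5. '1011110001' → match
6 → match
7 → no match — must end with '1'
8 → match
9 → match
10 → match

1, 4, 5, 6, 8, 9, 10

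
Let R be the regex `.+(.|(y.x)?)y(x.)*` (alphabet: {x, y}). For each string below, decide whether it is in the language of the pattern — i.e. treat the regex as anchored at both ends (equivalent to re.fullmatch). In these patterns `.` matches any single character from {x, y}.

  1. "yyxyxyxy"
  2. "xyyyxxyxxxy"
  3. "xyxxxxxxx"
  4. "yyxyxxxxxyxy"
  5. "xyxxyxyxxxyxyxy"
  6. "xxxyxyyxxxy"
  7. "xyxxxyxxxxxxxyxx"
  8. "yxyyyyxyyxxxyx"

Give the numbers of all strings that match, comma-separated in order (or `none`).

1, 2, 4, 5, 6, 7

1 → match
2 → match
3 → no match
4 → match
5 → match
6 → match
7 → match
8 → no match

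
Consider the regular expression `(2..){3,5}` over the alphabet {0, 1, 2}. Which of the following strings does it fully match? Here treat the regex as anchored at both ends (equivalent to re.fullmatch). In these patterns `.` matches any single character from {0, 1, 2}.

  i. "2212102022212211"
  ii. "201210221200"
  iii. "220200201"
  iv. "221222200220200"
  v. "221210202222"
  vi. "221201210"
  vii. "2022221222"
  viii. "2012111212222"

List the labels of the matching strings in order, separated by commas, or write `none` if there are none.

ii, iii, iv, v, vi

i → no match
ii. "201210221200" → match
iii. "220200201" → match
iv → match
v. "221210202222" → match
vi. "221201210" → match
vii. "2022221222" → no match
viii → no match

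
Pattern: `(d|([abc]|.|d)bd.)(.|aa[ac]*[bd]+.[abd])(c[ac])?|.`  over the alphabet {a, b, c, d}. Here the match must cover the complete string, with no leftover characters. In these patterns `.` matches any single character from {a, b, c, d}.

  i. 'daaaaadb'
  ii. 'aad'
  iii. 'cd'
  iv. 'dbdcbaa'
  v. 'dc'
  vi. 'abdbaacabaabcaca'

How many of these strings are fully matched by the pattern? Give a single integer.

i. 'daaaaadb' → no match
ii. 'aad' → no match
iii. 'cd' → no match
iv. 'dbdcbaa' → no match
v. 'dc' → match
vi → no match
Total matched: 1

1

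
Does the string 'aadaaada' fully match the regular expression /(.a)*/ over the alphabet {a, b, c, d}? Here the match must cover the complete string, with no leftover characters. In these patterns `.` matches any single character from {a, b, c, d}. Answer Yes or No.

Yes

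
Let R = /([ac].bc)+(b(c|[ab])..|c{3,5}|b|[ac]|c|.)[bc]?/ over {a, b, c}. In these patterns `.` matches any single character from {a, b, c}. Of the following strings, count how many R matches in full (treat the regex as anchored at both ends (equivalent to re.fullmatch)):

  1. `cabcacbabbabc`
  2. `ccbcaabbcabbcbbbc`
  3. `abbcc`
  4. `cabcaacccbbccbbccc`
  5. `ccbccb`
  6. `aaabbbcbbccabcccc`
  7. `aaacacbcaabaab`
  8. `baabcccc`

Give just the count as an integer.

2

1 → no match
2 → no match
3. `abbcc` → match
4 → no match
5. `ccbccb` → match
6 → no match
7 → no match
8. `baabcccc` → no match
Total matched: 2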